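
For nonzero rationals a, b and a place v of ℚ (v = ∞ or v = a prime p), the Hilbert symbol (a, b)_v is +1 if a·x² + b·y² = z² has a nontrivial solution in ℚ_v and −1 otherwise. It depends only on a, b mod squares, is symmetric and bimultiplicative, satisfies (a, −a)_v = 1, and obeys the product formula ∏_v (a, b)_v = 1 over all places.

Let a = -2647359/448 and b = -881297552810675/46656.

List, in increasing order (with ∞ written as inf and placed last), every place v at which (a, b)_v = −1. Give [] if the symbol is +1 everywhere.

Mod squares: a ≡ -17017, b ≡ -170027. Check v ∈ {∞, 2, 3, 5, 7, 11, 13, 17, 29, 41}.
v=29: a=29^0·(≡24), b=29^1·(≡28) mod 29; (24|29)=+1, (28|29)=+1; (−1)^{0·1·14}·(+1)^1·(+1)^0 = +1.
v=11: a=11^3·(≡3), b=11^5·(≡4) mod 11; (3|11)=+1, (4|11)=+1; (−1)^{3·5·5}·(+1)^5·(+1)^3 = -1.
v=13: a=13^1·(≡9), b=13^1·(≡1) mod 13; (9|13)=+1, (1|13)=+1; (−1)^{1·1·6}·(+1)^1·(+1)^1 = +1.
v=5: a=5^0·(≡2), b=5^2·(≡3) mod 5; (2|5)=-1, (3|5)=-1; (−1)^{0·2·2}·(-1)^2·(-1)^0 = +1.
v=2: v_2(a)=-6, v_2(b)=-6; units ≡ 7, 5 (mod 8); ε·ε+αω+βω = 1·0+-6·1+-6·0 ≡ 0  ⇒  (a,b)_2 = +1.
v=∞: -17017 < 0 and -170027 < 0  ⇒  (a,b)_∞ = -1.
v=17: a=17^1·(≡13), b=17^2·(≡12) mod 17; (13|17)=+1, (12|17)=-1; (−1)^{1·2·8}·(+1)^2·(-1)^1 = -1.
v=7: a=7^-1·(≡6), b=7^2·(≡5) mod 7; (6|7)=-1, (5|7)=-1; (−1)^{-1·2·3}·(-1)^2·(-1)^-1 = -1.
v=3: a=3^2·(≡2), b=3^-6·(≡1) mod 3; (2|3)=-1, (1|3)=+1; (−1)^{2·-6·1}·(-1)^-6·(+1)^2 = +1.
v=41: a=41^0·(≡10), b=41^1·(≡3) mod 41; (10|41)=+1, (3|41)=-1; (−1)^{0·1·20}·(+1)^1·(-1)^0 = +1.
|Ram(-17017, -170027)| = 4, even; anisotropic at {7, 11, 17, ∞}.

[7, 11, 17, inf]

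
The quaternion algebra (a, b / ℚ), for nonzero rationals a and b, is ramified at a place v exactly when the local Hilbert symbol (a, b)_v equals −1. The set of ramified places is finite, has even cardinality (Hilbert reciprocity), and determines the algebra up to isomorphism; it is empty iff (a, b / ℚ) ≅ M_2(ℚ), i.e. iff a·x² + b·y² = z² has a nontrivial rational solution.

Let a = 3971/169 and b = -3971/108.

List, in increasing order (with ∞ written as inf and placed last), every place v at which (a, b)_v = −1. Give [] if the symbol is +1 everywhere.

Mod squares: a ≡ 11, b ≡ -33. Check v ∈ {∞, 2, 3, 11, 13, 19}.
v=∞: 11 > 0 and -33 < 0  ⇒  (a,b)_∞ = +1.
v=13: a=13^-2·(≡6), b=13^0·(≡5) mod 13; (6|13)=-1, (5|13)=-1; (−1)^{-2·0·6}·(-1)^0·(-1)^-2 = +1.
v=11: a=11^1·(≡5), b=11^1·(≡10) mod 11; (5|11)=+1, (10|11)=-1; (−1)^{1·1·5}·(+1)^1·(-1)^1 = +1.
v=3: a=3^0·(≡2), b=3^-3·(≡1) mod 3; (2|3)=-1, (1|3)=+1; (−1)^{0·-3·1}·(-1)^-3·(+1)^0 = -1.
v=2: v_2(a)=0, v_2(b)=-2; units ≡ 3, 7 (mod 8); ε·ε+αω+βω = 1·1+0·0+-2·1 ≡ 1  ⇒  (a,b)_2 = -1.
v=19: a=19^2·(≡4), b=19^2·(≡5) mod 19; (4|19)=+1, (5|19)=+1; (−1)^{2·2·9}·(+1)^2·(+1)^2 = +1.
Ram(11, -33) = {2, 3}; no ℚ_2-point on the conic.

[2, 3]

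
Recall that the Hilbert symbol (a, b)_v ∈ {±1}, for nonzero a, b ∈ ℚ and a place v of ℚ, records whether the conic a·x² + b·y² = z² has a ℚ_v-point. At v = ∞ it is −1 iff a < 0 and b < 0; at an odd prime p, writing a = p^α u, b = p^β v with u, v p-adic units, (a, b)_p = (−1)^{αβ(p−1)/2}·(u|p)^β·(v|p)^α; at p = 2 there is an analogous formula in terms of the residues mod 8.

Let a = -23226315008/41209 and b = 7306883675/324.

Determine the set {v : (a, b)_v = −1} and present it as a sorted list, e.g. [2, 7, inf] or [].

[2, 13, 19, 41]

(a, b) ≡ (-313937, 16523) mod (ℚ^×)²; places V = {2, 3, 5, 7, 13, 17, 19, 29, 31, 41, ∞}.
(a,b)_41: α=1, u≡9; β=1, v≡29 (mod 41); (9|41)=+1, (29|41)=-1; sign (−1)^0·+1^1·-1^1 = -1.
(a,b)_7: α=-2, u≡6; β=2, v≡3 (mod 7); (6|7)=-1, (3|7)=-1; sign (−1)^0·-1^2·-1^-2 = +1.
(a,b)_∞: sgn(-313937)=−, sgn(16523)=+, so +1.
(a,b)_29: α=-2, u≡26; β=0, v≡6 (mod 29); (26|29)=-1, (6|29)=+1; sign (−1)^0·-1^0·+1^-2 = +1.
(a,b)_19: α=1, u≡7; β=2, v≡13 (mod 19); (7|19)=+1, (13|19)=-1; sign (−1)^0·+1^2·-1^1 = -1.
(a,b)_17: α=2, u≡2; β=0, v≡13 (mod 17); (2|17)=+1, (13|17)=+1; sign (−1)^0·+1^0·+1^2 = +1.
(a,b)_5: α=0, u≡3; β=2, v≡3 (mod 5); (3|5)=-1, (3|5)=-1; sign (−1)^0·-1^2·-1^0 = +1.
(a,b)_31: α=1, u≡18; β=1, v≡22 (mod 31); (18|31)=+1, (22|31)=-1; sign (−1)^1·+1^1·-1^1 = +1.
(a,b)_13: α=1, u≡8; β=1, v≡12 (mod 13); (8|13)=-1, (12|13)=+1; sign (−1)^0·-1^1·+1^1 = -1.
(a,b)_2: α=8, β=-2; u≡7, v≡3 (mod 8); ε(u)ε(v)=1·1, αω(v)=8·1, βω(u)=-2·0; sum ≡ 1  ⇒  -1.
(a,b)_3: α=0, u≡1; β=-4, v≡2 (mod 3); (1|3)=+1, (2|3)=-1; sign (−1)^0·+1^-4·-1^0 = +1.
|Ram(-313937, 16523)| = 4, even; anisotropic at {2, 13, 19, 41}.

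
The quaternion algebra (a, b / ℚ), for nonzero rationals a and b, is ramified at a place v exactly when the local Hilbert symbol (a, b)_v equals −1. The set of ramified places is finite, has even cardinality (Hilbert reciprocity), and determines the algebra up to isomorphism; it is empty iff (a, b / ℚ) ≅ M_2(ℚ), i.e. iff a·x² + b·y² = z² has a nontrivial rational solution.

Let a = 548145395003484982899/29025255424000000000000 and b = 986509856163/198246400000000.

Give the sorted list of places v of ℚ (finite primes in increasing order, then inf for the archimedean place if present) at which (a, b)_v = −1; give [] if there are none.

[2, 13, 19, 29]

(a, b) ≡ (19, 19227) mod (ℚ^×)²; places V = {2, 3, 5, 11, 13, 17, 19, 29, ∞}.
(a,b)_2: α=-26, β=-22; u≡3, v≡3 (mod 8); ε(u)ε(v)=1·1, αω(v)=-26·1, βω(u)=-22·1; sum ≡ 1  ⇒  -1.
(a,b)_5: α=-12, u≡1; β=-8, v≡2 (mod 5); (1|5)=+1, (2|5)=-1; sign (−1)^0·+1^-8·-1^-12 = +1.
(a,b)_29: α=4, u≡19; β=3, v≡13 (mod 29); (19|29)=-1, (13|29)=+1; sign (−1)^0·-1^3·+1^4 = -1.
(a,b)_13: α=6, u≡11; β=3, v≡3 (mod 13); (11|13)=-1, (3|13)=+1; sign (−1)^0·-1^3·+1^6 = -1.
(a,b)_11: α=-6, u≡6; β=-2, v≡8 (mod 11); (6|11)=-1, (8|11)=-1; sign (−1)^0·-1^-2·-1^-6 = +1.
(a,b)_19: α=3, u≡7; β=2, v≡13 (mod 19); (7|19)=+1, (13|19)=-1; sign (−1)^0·+1^2·-1^3 = -1.
(a,b)_∞: sgn(19)=+, sgn(19227)=+, so +1.
(a,b)_17: α=2, u≡16; β=1, v≡15 (mod 17); (16|17)=+1, (15|17)=+1; sign (−1)^0·+1^1·+1^2 = +1.
(a,b)_3: α=4, u≡1; β=1, v≡1 (mod 3); (1|3)=+1, (1|3)=+1; sign (−1)^0·+1^1·+1^4 = +1.
|Ram(19, 19227)| = 4, even; anisotropic at {2, 13, 19, 29}.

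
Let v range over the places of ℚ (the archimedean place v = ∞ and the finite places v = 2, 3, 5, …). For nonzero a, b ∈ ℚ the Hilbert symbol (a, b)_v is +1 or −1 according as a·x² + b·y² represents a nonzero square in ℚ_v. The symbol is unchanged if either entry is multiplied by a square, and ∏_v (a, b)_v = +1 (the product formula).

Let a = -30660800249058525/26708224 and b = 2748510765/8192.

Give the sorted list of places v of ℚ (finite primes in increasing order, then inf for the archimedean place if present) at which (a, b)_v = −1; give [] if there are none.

[2, 13]

Mod squares: a ≡ -21, b ≡ 2730. Check v ∈ {∞, 2, 3, 5, 7, 11, 13, 17, 19, 31, 43}.
v=5: a=5^2·(≡1), b=5^1·(≡4) mod 5; (1|5)=+1, (4|5)=+1; (−1)^{2·1·2}·(+1)^1·(+1)^2 = +1.
v=31: a=31^2·(≡28), b=31^0·(≡10) mod 31; (28|31)=+1, (10|31)=+1; (−1)^{2·0·15}·(+1)^0·(+1)^2 = +1.
v=7: a=7^5·(≡4), b=7^1·(≡5) mod 7; (4|7)=+1, (5|7)=-1; (−1)^{5·1·3}·(+1)^1·(-1)^5 = +1.
v=3: a=3^5·(≡2), b=3^3·(≡1) mod 3; (2|3)=-1, (1|3)=+1; (−1)^{5·3·1}·(-1)^3·(+1)^5 = +1.
v=19: a=19^-2·(≡1), b=19^0·(≡2) mod 19; (1|19)=+1, (2|19)=-1; (−1)^{-2·0·9}·(+1)^0·(-1)^-2 = +1.
v=13: a=13^2·(≡8), b=13^1·(≡2) mod 13; (8|13)=-1, (2|13)=-1; (−1)^{2·1·6}·(-1)^1·(-1)^2 = -1.
v=43: a=43^2·(≡30), b=43^2·(≡36) mod 43; (30|43)=-1, (36|43)=+1; (−1)^{2·2·21}·(-1)^2·(+1)^2 = +1.
v=2: v_2(a)=-8, v_2(b)=-13; units ≡ 3, 5 (mod 8); ε·ε+αω+βω = 1·0+-8·1+-13·1 ≡ 1  ⇒  (a,b)_2 = -1.
v=17: a=17^-2·(≡1), b=17^0·(≡10) mod 17; (1|17)=+1, (10|17)=-1; (−1)^{-2·0·8}·(+1)^0·(-1)^-2 = +1.
v=∞: -21 < 0 and 2730 > 0  ⇒  (a,b)_∞ = +1.
v=11: a=11^0·(≡1), b=11^2·(≡8) mod 11; (1|11)=+1, (8|11)=-1; (−1)^{0·2·5}·(+1)^2·(-1)^0 = +1.
(-21, 2730 / ℚ) ramifies at {2, 13}: a division algebra.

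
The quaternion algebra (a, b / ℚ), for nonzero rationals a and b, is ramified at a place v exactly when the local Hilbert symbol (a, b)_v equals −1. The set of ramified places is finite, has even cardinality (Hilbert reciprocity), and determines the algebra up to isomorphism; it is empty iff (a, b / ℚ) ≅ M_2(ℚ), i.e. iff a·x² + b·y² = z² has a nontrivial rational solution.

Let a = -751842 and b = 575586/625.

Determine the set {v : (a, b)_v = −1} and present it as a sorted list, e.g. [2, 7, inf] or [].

(a, b) ≡ (-9282, 7106) mod (ℚ^×)²; places V = {2, 3, 5, 7, 11, 13, 17, 19, ∞}.
(a,b)_3: α=5, u≡2; β=4, v≡2 (mod 3); (2|3)=-1, (2|3)=-1; sign (−1)^0·-1^4·-1^5 = -1.
(a,b)_2: α=1, β=1; u≡7, v≡1 (mod 8); ε(u)ε(v)=1·0, αω(v)=1·0, βω(u)=1·0; sum ≡ 0  ⇒  +1.
(a,b)_17: α=1, u≡8; β=1, v≡10 (mod 17); (8|17)=+1, (10|17)=-1; sign (−1)^0·+1^1·-1^1 = -1.
(a,b)_19: α=0, u≡7; β=1, v≡15 (mod 19); (7|19)=+1, (15|19)=-1; sign (−1)^0·+1^1·-1^0 = +1.
(a,b)_13: α=1, u≡3; β=0, v≡11 (mod 13); (3|13)=+1, (11|13)=-1; sign (−1)^0·+1^0·-1^1 = -1.
(a,b)_5: α=0, u≡3; β=-4, v≡1 (mod 5); (3|5)=-1, (1|5)=+1; sign (−1)^0·-1^-4·+1^0 = +1.
(a,b)_7: α=1, u≡2; β=0, v≡2 (mod 7); (2|7)=+1, (2|7)=+1; sign (−1)^0·+1^0·+1^1 = +1.
(a,b)_11: α=0, u≡8; β=1, v≡6 (mod 11); (8|11)=-1, (6|11)=-1; sign (−1)^0·-1^1·-1^0 = -1.
(a,b)_∞: sgn(-9282)=−, sgn(7106)=+, so +1.
|Ram(-9282, 7106)| = 4, even; anisotropic at {3, 11, 13, 17}.

[3, 11, 13, 17]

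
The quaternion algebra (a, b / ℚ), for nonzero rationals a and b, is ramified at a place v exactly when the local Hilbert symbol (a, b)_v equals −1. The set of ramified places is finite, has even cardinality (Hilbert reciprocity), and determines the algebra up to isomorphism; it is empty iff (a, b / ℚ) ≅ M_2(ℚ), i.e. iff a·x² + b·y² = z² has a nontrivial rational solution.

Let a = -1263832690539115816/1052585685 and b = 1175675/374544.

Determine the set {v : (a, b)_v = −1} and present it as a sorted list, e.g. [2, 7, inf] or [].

[5, 17, 31, 41]

Mod squares: a ≡ -257890, b ≡ 47027. Check v ∈ {∞, 2, 3, 5, 7, 17, 23, 31, 37, 41}.
v=23: a=23^-2·(≡4), b=23^0·(≡14) mod 23; (4|23)=+1, (14|23)=-1; (−1)^{-2·0·11}·(+1)^0·(-1)^-2 = +1.
v=7: a=7^2·(≡1), b=7^0·(≡2) mod 7; (1|7)=+1, (2|7)=+1; (−1)^{2·0·3}·(+1)^0·(+1)^2 = +1.
v=5: a=5^-1·(≡2), b=5^2·(≡3) mod 5; (2|5)=-1, (3|5)=-1; (−1)^{-1·2·2}·(-1)^2·(-1)^-1 = -1.
v=∞: -257890 < 0 and 47027 > 0  ⇒  (a,b)_∞ = +1.
v=17: a=17^-3·(≡14), b=17^-2·(≡10) mod 17; (14|17)=-1, (10|17)=-1; (−1)^{-3·-2·8}·(-1)^-2·(-1)^-3 = -1.
v=41: a=41^3·(≡28), b=41^1·(≡20) mod 41; (28|41)=-1, (20|41)=+1; (−1)^{3·1·20}·(-1)^1·(+1)^3 = -1.
v=37: a=37^3·(≡29), b=37^1·(≡17) mod 37; (29|37)=-1, (17|37)=-1; (−1)^{3·1·18}·(-1)^1·(-1)^3 = +1.
v=2: v_2(a)=3, v_2(b)=-4; units ≡ 7, 3 (mod 8); ε·ε+αω+βω = 1·1+3·1+-4·0 ≡ 0  ⇒  (a,b)_2 = +1.
v=3: a=3^-4·(≡2), b=3^-4·(≡2) mod 3; (2|3)=-1, (2|3)=-1; (−1)^{-4·-4·1}·(-1)^-4·(-1)^-4 = +1.
v=31: a=31^4·(≡13), b=31^1·(≡6) mod 31; (13|31)=-1, (6|31)=-1; (−1)^{4·1·15}·(-1)^1·(-1)^4 = -1.
Ram(-257890, 47027) = {5, 17, 31, 41}; no ℚ_5-point on the conic.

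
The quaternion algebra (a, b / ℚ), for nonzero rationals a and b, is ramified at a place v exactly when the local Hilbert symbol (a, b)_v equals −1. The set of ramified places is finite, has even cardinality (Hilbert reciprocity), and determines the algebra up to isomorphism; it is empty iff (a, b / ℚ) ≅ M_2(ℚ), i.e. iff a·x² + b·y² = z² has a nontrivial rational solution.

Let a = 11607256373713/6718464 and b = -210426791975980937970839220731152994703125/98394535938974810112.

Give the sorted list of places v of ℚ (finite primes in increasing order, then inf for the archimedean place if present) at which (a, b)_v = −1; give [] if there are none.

Mod squares: a ≡ 17017, b ≡ -14872858. Check v ∈ {∞, 2, 3, 5, 7, 11, 13, 17, 19, 23, 29, 41}.
v=13: a=13^3·(≡1), b=13^9·(≡3) mod 13; (1|13)=+1, (3|13)=+1; (−1)^{3·9·6}·(+1)^9·(+1)^3 = +1.
v=3: a=3^-8·(≡1), b=3^-20·(≡2) mod 3; (1|3)=+1, (2|3)=-1; (−1)^{-8·-20·1}·(+1)^-20·(-1)^-8 = +1.
v=7: a=7^5·(≡4), b=7^7·(≡2) mod 7; (4|7)=+1, (2|7)=+1; (−1)^{5·7·3}·(+1)^7·(+1)^5 = -1.
v=2: v_2(a)=-10, v_2(b)=-25; units ≡ 1, 3 (mod 8); ε·ε+αω+βω = 0·1+-10·1+-25·0 ≡ 0  ⇒  (a,b)_2 = +1.
v=5: a=5^0·(≡2), b=5^6·(≡2) mod 5; (2|5)=-1, (2|5)=-1; (−1)^{0·6·2}·(-1)^6·(-1)^0 = +1.
v=∞: 17017 > 0 and -14872858 < 0  ⇒  (a,b)_∞ = +1.
v=29: a=29^0·(≡7), b=29^-2·(≡25) mod 29; (7|29)=+1, (25|29)=+1; (−1)^{0·-2·14}·(+1)^-2·(+1)^0 = +1.
v=19: a=19^0·(≡12), b=19^3·(≡12) mod 19; (12|19)=-1, (12|19)=-1; (−1)^{0·3·9}·(-1)^3·(-1)^0 = -1.
v=23: a=23^0·(≡17), b=23^3·(≡22) mod 23; (17|23)=-1, (22|23)=-1; (−1)^{0·3·11}·(-1)^3·(-1)^0 = -1.
v=41: a=41^2·(≡16), b=41^4·(≡30) mod 41; (16|41)=+1, (30|41)=-1; (−1)^{2·4·20}·(+1)^4·(-1)^2 = +1.
v=17: a=17^1·(≡4), b=17^3·(≡10) mod 17; (4|17)=+1, (10|17)=-1; (−1)^{1·3·8}·(+1)^3·(-1)^1 = -1.
v=11: a=11^1·(≡6), b=11^3·(≡9) mod 11; (6|11)=-1, (9|11)=+1; (−1)^{1·3·5}·(-1)^3·(+1)^1 = +1.
|Ram(17017, -14872858)| = 4, even; anisotropic at {7, 17, 19, 23}.

[7, 17, 19, 23]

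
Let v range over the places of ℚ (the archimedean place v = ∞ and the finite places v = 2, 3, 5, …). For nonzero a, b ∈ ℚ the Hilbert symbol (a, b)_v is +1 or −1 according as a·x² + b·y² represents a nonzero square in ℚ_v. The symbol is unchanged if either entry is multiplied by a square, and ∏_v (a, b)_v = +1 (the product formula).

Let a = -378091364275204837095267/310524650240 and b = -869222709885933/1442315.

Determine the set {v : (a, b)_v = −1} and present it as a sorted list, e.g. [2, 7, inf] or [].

Mod squares: a ≡ -21945, b ≡ -440895. Check v ∈ {∞, 2, 3, 5, 7, 11, 13, 17, 19, 23, 29, 47}.
v=7: a=7^-3·(≡2), b=7^-3·(≡2) mod 7; (2|7)=+1, (2|7)=+1; (−1)^{-3·-3·3}·(+1)^-3·(+1)^-3 = -1.
v=∞: -21945 < 0 and -440895 < 0  ⇒  (a,b)_∞ = -1.
v=5: a=5^-1·(≡1), b=5^-1·(≡4) mod 5; (1|5)=+1, (4|5)=+1; (−1)^{-1·-1·2}·(+1)^-1·(+1)^-1 = +1.
v=29: a=29^-4·(≡10), b=29^-2·(≡19) mod 29; (10|29)=-1, (19|29)=-1; (−1)^{-4·-2·14}·(-1)^-2·(-1)^-4 = +1.
v=11: a=11^1·(≡6), b=11^0·(≡8) mod 11; (6|11)=-1, (8|11)=-1; (−1)^{1·0·5}·(-1)^0·(-1)^1 = -1.
v=2: v_2(a)=-8, v_2(b)=0; units ≡ 7, 1 (mod 8); ε·ε+αω+βω = 1·0+-8·0+0·0 ≡ 0  ⇒  (a,b)_2 = +1.
v=3: a=3^15·(≡2), b=3^11·(≡2) mod 3; (2|3)=-1, (2|3)=-1; (−1)^{15·11·1}·(-1)^11·(-1)^15 = -1.
v=13: a=13^2·(≡1), b=13^1·(≡5) mod 13; (1|13)=+1, (5|13)=-1; (−1)^{2·1·6}·(+1)^1·(-1)^2 = +1.
v=17: a=17^2·(≡16), b=17^1·(≡7) mod 17; (16|17)=+1, (7|17)=-1; (−1)^{2·1·8}·(+1)^1·(-1)^2 = +1.
v=23: a=23^2·(≡15), b=23^2·(≡7) mod 23; (15|23)=-1, (7|23)=-1; (−1)^{2·2·11}·(-1)^2·(-1)^2 = +1.
v=19: a=19^1·(≡17), b=19^1·(≡15) mod 19; (17|19)=+1, (15|19)=-1; (−1)^{1·1·9}·(+1)^1·(-1)^1 = +1.
v=47: a=47^4·(≡18), b=47^2·(≡3) mod 47; (18|47)=+1, (3|47)=+1; (−1)^{4·2·23}·(+1)^2·(+1)^4 = +1.
Ram(-21945, -440895) = {3, 7, 11, ∞}; no ℚ_3-point on the conic.

[3, 7, 11, inf]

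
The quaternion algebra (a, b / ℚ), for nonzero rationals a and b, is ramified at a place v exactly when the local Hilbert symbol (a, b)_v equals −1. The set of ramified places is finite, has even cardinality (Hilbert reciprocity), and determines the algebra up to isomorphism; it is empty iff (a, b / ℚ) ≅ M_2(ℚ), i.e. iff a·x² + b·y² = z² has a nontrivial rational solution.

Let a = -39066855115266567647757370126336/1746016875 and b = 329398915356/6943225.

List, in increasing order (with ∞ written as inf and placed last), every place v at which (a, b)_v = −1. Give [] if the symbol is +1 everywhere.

[2, 7, 17, 19, 41, 43]

(a, b) ≡ (-3392207693, 256151) mod (ℚ^×)²; places V = {2, 3, 5, 7, 17, 19, 23, 31, 37, 41, 43, ∞}.
(a,b)_∞: sgn(-3392207693)=−, sgn(256151)=+, so +1.
(a,b)_43: α=3, u≡38; β=1, v≡17 (mod 43); (38|43)=+1, (17|43)=+1; sign (−1)^1·+1^1·+1^3 = -1.
(a,b)_41: α=1, u≡30; β=0, v≡26 (mod 41); (30|41)=-1, (26|41)=-1; sign (−1)^0·-1^0·-1^1 = -1.
(a,b)_37: α=3, u≡4; β=1, v≡36 (mod 37); (4|37)=+1, (36|37)=+1; sign (−1)^0·+1^1·+1^3 = +1.
(a,b)_19: α=-1, u≡8; β=0, v≡12 (mod 19); (8|19)=-1, (12|19)=-1; sign (−1)^0·-1^0·-1^-1 = -1.
(a,b)_23: α=3, u≡9; β=1, v≡22 (mod 23); (9|23)=+1, (22|23)=-1; sign (−1)^1·+1^1·-1^3 = +1.
(a,b)_5: α=-4, u≡2; β=-2, v≡4 (mod 5); (2|5)=-1, (4|5)=+1; sign (−1)^0·-1^-2·+1^-4 = +1.
(a,b)_2: α=12, β=2; u≡3, v≡7 (mod 8); ε(u)ε(v)=1·1, αω(v)=12·0, βω(u)=2·1; sum ≡ 1  ⇒  -1.
(a,b)_3: α=-2, u≡1; β=8, v≡2 (mod 3); (1|3)=+1, (2|3)=-1; sign (−1)^0·+1^8·-1^-2 = +1.
(a,b)_17: α=-1, u≡1; β=-2, v≡7 (mod 17); (1|17)=+1, (7|17)=-1; sign (−1)^0·+1^-2·-1^-1 = -1.
(a,b)_31: α=-2, u≡22; β=-2, v≡17 (mod 31); (22|31)=-1, (17|31)=-1; sign (−1)^0·-1^-2·-1^-2 = +1.
(a,b)_7: α=15, u≡1; β=3, v≡2 (mod 7); (1|7)=+1, (2|7)=+1; sign (−1)^1·+1^3·+1^15 = -1.
Ram(-3392207693, 256151) = {2, 7, 17, 19, 41, 43}; no ℚ_2-point on the conic.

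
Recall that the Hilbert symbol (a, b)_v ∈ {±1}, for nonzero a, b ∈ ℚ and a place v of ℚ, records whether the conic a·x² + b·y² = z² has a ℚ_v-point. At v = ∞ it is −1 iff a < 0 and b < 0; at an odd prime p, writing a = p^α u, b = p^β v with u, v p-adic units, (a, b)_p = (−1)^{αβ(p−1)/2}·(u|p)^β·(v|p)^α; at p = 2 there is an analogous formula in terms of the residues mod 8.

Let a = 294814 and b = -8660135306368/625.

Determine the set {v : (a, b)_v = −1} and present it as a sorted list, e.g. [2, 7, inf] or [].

(a, b) ≡ (294814, -11362) mod (ℚ^×)²; places V = {2, 5, 7, 13, 17, 19, 23, 29, ∞}.
(a,b)_∞: sgn(294814)=+, sgn(-11362)=−, so +1.
(a,b)_2: α=1, β=7; u≡7, v≡7 (mod 8); ε(u)ε(v)=1·1, αω(v)=1·0, βω(u)=7·0; sum ≡ 1  ⇒  -1.
(a,b)_13: α=1, u≡6; β=1, v≡4 (mod 13); (6|13)=-1, (4|13)=+1; sign (−1)^0·-1^1·+1^1 = -1.
(a,b)_5: α=0, u≡4; β=-4, v≡2 (mod 5); (4|5)=+1, (2|5)=-1; sign (−1)^0·+1^-4·-1^0 = +1.
(a,b)_7: α=0, u≡2; β=2, v≡6 (mod 7); (2|7)=+1, (6|7)=-1; sign (−1)^0·+1^2·-1^0 = +1.
(a,b)_19: α=0, u≡10; β=1, v≡14 (mod 19); (10|19)=-1, (14|19)=-1; sign (−1)^0·-1^1·-1^0 = -1.
(a,b)_17: α=1, u≡2; β=2, v≡11 (mod 17); (2|17)=+1, (11|17)=-1; sign (−1)^0·+1^2·-1^1 = -1.
(a,b)_23: α=1, u≡7; β=1, v≡8 (mod 23); (7|23)=-1, (8|23)=+1; sign (−1)^1·-1^1·+1^1 = +1.
(a,b)_29: α=1, u≡16; β=2, v≡13 (mod 29); (16|29)=+1, (13|29)=+1; sign (−1)^0·+1^2·+1^1 = +1.
(294814, -11362 / ℚ) ramifies at {2, 13, 17, 19}: a division algebra.

[2, 13, 17, 19]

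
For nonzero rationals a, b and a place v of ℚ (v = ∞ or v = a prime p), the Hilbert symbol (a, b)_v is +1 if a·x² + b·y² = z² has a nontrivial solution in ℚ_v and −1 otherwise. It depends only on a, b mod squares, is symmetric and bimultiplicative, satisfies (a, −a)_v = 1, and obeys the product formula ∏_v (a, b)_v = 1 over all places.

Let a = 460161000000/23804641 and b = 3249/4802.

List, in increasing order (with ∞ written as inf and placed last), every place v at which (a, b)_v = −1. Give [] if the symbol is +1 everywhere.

[13, 19]

Mod squares: a ≡ 5681, b ≡ 2. Check v ∈ {∞, 2, 3, 5, 7, 13, 17, 19, 23, 41}.
v=41: a=41^-2·(≡1), b=41^0·(≡2) mod 41; (1|41)=+1, (2|41)=+1; (−1)^{-2·0·20}·(+1)^0·(+1)^-2 = +1.
v=13: a=13^1·(≡8), b=13^0·(≡5) mod 13; (8|13)=-1, (5|13)=-1; (−1)^{1·0·6}·(-1)^0·(-1)^1 = -1.
v=∞: 5681 > 0 and 2 > 0  ⇒  (a,b)_∞ = +1.
v=2: v_2(a)=6, v_2(b)=-1; units ≡ 1, 1 (mod 8); ε·ε+αω+βω = 0·0+6·0+-1·0 ≡ 0  ⇒  (a,b)_2 = +1.
v=23: a=23^1·(≡21), b=23^0·(≡8) mod 23; (21|23)=-1, (8|23)=+1; (−1)^{1·0·11}·(-1)^0·(+1)^1 = +1.
v=5: a=5^6·(≡4), b=5^0·(≡2) mod 5; (4|5)=+1, (2|5)=-1; (−1)^{6·0·2}·(+1)^0·(-1)^6 = +1.
v=19: a=19^1·(≡3), b=19^2·(≡2) mod 19; (3|19)=-1, (2|19)=-1; (−1)^{1·2·9}·(-1)^2·(-1)^1 = -1.
v=7: a=7^-2·(≡1), b=7^-4·(≡4) mod 7; (1|7)=+1, (4|7)=+1; (−1)^{-2·-4·3}·(+1)^-4·(+1)^-2 = +1.
v=3: a=3^4·(≡2), b=3^2·(≡2) mod 3; (2|3)=-1, (2|3)=-1; (−1)^{4·2·1}·(-1)^2·(-1)^4 = +1.
v=17: a=17^-2·(≡7), b=17^0·(≡13) mod 17; (7|17)=-1, (13|17)=+1; (−1)^{-2·0·8}·(-1)^0·(+1)^-2 = +1.
|Ram(5681, 2)| = 2, even; anisotropic at {13, 19}.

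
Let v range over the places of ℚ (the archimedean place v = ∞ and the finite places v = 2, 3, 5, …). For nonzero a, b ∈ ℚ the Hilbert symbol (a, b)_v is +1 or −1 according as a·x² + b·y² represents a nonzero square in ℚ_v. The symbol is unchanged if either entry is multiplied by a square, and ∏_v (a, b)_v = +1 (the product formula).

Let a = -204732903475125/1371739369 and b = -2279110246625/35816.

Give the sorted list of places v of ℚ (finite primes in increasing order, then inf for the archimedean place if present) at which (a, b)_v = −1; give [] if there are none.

Mod squares: a ≡ -5951845, b ≡ -23343136090. Check v ∈ {∞, 2, 3, 5, 7, 11, 13, 17, 19, 23, 31, 37, 43, 47, 53}.
v=17: a=17^2·(≡15), b=17^2·(≡14) mod 17; (15|17)=+1, (14|17)=-1; (−1)^{2·2·8}·(+1)^2·(-1)^2 = +1.
v=37: a=37^-2·(≡10), b=37^-1·(≡24) mod 37; (10|37)=+1, (24|37)=-1; (−1)^{-2·-1·18}·(+1)^-1·(-1)^-2 = +1.
v=3: a=3^2·(≡2), b=3^0·(≡2) mod 3; (2|3)=-1, (2|3)=-1; (−1)^{2·0·1}·(-1)^0·(-1)^2 = +1.
v=2: v_2(a)=0, v_2(b)=-3; units ≡ 3, 3 (mod 8); ε·ε+αω+βω = 1·1+0·1+-3·1 ≡ 0  ⇒  (a,b)_2 = +1.
v=53: a=53^0·(≡51), b=53^1·(≡6) mod 53; (51|53)=-1, (6|53)=+1; (−1)^{0·1·26}·(-1)^1·(+1)^0 = -1.
v=13: a=13^-2·(≡10), b=13^0·(≡9) mod 13; (10|13)=+1, (9|13)=+1; (−1)^{-2·0·6}·(+1)^0·(+1)^-2 = +1.
v=19: a=19^1·(≡17), b=19^1·(≡2) mod 19; (17|19)=+1, (2|19)=-1; (−1)^{1·1·9}·(+1)^1·(-1)^1 = +1.
v=11: a=11^-2·(≡8), b=11^-2·(≡3) mod 11; (8|11)=-1, (3|11)=+1; (−1)^{-2·-2·5}·(-1)^-2·(+1)^-2 = +1.
v=7: a=7^-2·(≡3), b=7^0·(≡3) mod 7; (3|7)=-1, (3|7)=-1; (−1)^{-2·0·3}·(-1)^0·(-1)^-2 = +1.
v=23: a=23^2·(≡4), b=23^0·(≡8) mod 23; (4|23)=+1, (8|23)=+1; (−1)^{2·0·11}·(+1)^0·(+1)^2 = +1.
v=31: a=31^1·(≡1), b=31^1·(≡14) mod 31; (1|31)=+1, (14|31)=+1; (−1)^{1·1·15}·(+1)^1·(+1)^1 = -1.
v=5: a=5^3·(≡1), b=5^3·(≡2) mod 5; (1|5)=+1, (2|5)=-1; (−1)^{3·3·2}·(+1)^3·(-1)^3 = -1.
v=43: a=43^1·(≡42), b=43^1·(≡22) mod 43; (42|43)=-1, (22|43)=-1; (−1)^{1·1·21}·(-1)^1·(-1)^1 = -1.
v=47: a=47^1·(≡39), b=47^1·(≡5) mod 47; (39|47)=-1, (5|47)=-1; (−1)^{1·1·23}·(-1)^1·(-1)^1 = -1.
v=∞: -5951845 < 0 and -23343136090 < 0  ⇒  (a,b)_∞ = -1.
(-5951845, -23343136090 / ℚ) ramifies at {5, 31, 43, 47, 53, ∞}: a division algebra.

[5, 31, 43, 47, 53, inf]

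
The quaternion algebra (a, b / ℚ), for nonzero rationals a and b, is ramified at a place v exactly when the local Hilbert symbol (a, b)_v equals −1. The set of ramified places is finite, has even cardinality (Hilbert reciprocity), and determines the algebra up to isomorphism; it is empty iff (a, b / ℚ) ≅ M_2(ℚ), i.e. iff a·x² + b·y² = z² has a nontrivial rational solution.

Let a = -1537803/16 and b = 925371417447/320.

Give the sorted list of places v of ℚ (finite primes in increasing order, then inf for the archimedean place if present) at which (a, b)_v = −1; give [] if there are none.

Mod squares: a ≡ -323, b ≡ 115. Check v ∈ {∞, 2, 3, 5, 17, 19, 23}.
v=23: a=23^2·(≡21), b=23^3·(≡15) mod 23; (21|23)=-1, (15|23)=-1; (−1)^{2·3·11}·(-1)^3·(-1)^2 = -1.
v=∞: -323 < 0 and 115 > 0  ⇒  (a,b)_∞ = +1.
v=2: v_2(a)=-4, v_2(b)=-6; units ≡ 5, 3 (mod 8); ε·ε+αω+βω = 0·1+-4·1+-6·1 ≡ 0  ⇒  (a,b)_2 = +1.
v=17: a=17^1·(≡2), b=17^2·(≡15) mod 17; (2|17)=+1, (15|17)=+1; (−1)^{1·2·8}·(+1)^2·(+1)^1 = +1.
v=19: a=19^1·(≡18), b=19^2·(≡17) mod 19; (18|19)=-1, (17|19)=+1; (−1)^{1·2·9}·(-1)^2·(+1)^1 = +1.
v=5: a=5^0·(≡2), b=5^-1·(≡3) mod 5; (2|5)=-1, (3|5)=-1; (−1)^{0·-1·2}·(-1)^-1·(-1)^0 = -1.
v=3: a=3^2·(≡1), b=3^6·(≡1) mod 3; (1|3)=+1, (1|3)=+1; (−1)^{2·6·1}·(+1)^6·(+1)^2 = +1.
Ram(-323, 115) = {5, 23}; no ℚ_5-point on the conic.

[5, 23]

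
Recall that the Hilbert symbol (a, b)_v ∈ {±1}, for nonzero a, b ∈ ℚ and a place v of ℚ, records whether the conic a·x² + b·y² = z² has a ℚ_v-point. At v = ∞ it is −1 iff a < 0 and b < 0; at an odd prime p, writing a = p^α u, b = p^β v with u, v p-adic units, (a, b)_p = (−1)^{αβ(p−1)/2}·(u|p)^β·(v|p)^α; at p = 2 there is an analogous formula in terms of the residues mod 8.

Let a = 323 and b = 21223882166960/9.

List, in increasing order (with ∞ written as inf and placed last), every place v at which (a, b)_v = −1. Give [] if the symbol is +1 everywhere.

Mod squares: a ≡ 323, b ≡ 24035. Check v ∈ {∞, 2, 3, 5, 11, 17, 19, 23}.
v=11: a=11^0·(≡4), b=11^1·(≡6) mod 11; (4|11)=+1, (6|11)=-1; (−1)^{0·1·5}·(+1)^1·(-1)^0 = +1.
v=23: a=23^0·(≡1), b=23^3·(≡5) mod 23; (1|23)=+1, (5|23)=-1; (−1)^{0·3·11}·(+1)^3·(-1)^0 = +1.
v=5: a=5^0·(≡3), b=5^1·(≡3) mod 5; (3|5)=-1, (3|5)=-1; (−1)^{0·1·2}·(-1)^1·(-1)^0 = -1.
v=2: v_2(a)=0, v_2(b)=4; units ≡ 3, 3 (mod 8); ε·ε+αω+βω = 1·1+0·1+4·1 ≡ 1  ⇒  (a,b)_2 = -1.
v=3: a=3^0·(≡2), b=3^-2·(≡2) mod 3; (2|3)=-1, (2|3)=-1; (−1)^{0·-2·1}·(-1)^-2·(-1)^0 = +1.
v=19: a=19^1·(≡17), b=19^3·(≡6) mod 19; (17|19)=+1, (6|19)=+1; (−1)^{1·3·9}·(+1)^3·(+1)^1 = -1.
v=17: a=17^1·(≡2), b=17^2·(≡14) mod 17; (2|17)=+1, (14|17)=-1; (−1)^{1·2·8}·(+1)^2·(-1)^1 = -1.
v=∞: 323 > 0 and 24035 > 0  ⇒  (a,b)_∞ = +1.
|Ram(323, 24035)| = 4, even; anisotropic at {2, 5, 17, 19}.

[2, 5, 17, 19]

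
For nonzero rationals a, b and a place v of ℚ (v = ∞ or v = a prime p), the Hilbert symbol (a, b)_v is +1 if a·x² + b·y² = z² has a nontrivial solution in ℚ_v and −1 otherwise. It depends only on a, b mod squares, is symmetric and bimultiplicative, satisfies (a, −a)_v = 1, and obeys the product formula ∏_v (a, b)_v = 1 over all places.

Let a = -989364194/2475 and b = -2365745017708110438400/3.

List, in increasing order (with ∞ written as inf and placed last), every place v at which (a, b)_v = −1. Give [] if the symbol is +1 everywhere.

(a, b) ≡ (-1314214, -3942642) mod (ℚ^×)²; places V = {2, 3, 5, 7, 11, 13, 31, 41, 47, ∞}.
(a,b)_7: α=2, u≡4; β=2, v≡6 (mod 7); (4|7)=+1, (6|7)=-1; sign (−1)^0·+1^2·-1^2 = +1.
(a,b)_41: α=1, u≡33; β=1, v≡26 (mod 41); (33|41)=+1, (26|41)=-1; sign (−1)^0·+1^1·-1^1 = -1.
(a,b)_47: α=1, u≡14; β=3, v≡34 (mod 47); (14|47)=+1, (34|47)=+1; sign (−1)^1·+1^3·+1^1 = -1.
(a,b)_31: α=1, u≡8; β=3, v≡12 (mod 31); (8|31)=+1, (12|31)=-1; sign (−1)^1·+1^3·-1^1 = +1.
(a,b)_2: α=1, β=13; u≡5, v≡7 (mod 8); ε(u)ε(v)=0·1, αω(v)=1·0, βω(u)=13·1; sum ≡ 1  ⇒  -1.
(a,b)_11: α=-1, u≡10; β=1, v≡6 (mod 11); (10|11)=-1, (6|11)=-1; sign (−1)^1·-1^1·-1^-1 = -1.
(a,b)_3: α=-2, u≡2; β=-1, v≡2 (mod 3); (2|3)=-1, (2|3)=-1; sign (−1)^0·-1^-1·-1^-2 = -1.
(a,b)_13: α=2, u≡5; β=2, v≡8 (mod 13); (5|13)=-1, (8|13)=-1; sign (−1)^0·-1^2·-1^2 = +1.
(a,b)_∞: sgn(-1314214)=−, sgn(-3942642)=−, so -1.
(a,b)_5: α=-2, u≡4; β=2, v≡3 (mod 5); (4|5)=+1, (3|5)=-1; sign (−1)^0·+1^2·-1^-2 = +1.
Ram(-1314214, -3942642) = {2, 3, 11, 41, 47, ∞}; no ℚ_2-point on the conic.

[2, 3, 11, 41, 47, inf]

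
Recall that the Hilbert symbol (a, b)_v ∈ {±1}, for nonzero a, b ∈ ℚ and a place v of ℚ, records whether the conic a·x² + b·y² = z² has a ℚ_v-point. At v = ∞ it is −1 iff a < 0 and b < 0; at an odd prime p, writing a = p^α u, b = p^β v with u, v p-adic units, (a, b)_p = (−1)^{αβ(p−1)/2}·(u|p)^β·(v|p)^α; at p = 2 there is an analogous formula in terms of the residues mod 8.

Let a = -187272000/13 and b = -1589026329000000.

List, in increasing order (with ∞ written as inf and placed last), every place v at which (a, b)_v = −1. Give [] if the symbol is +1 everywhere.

(a, b) ≡ (-65, -561) mod (ℚ^×)²; places V = {2, 3, 5, 11, 13, 17, ∞}.
(a,b)_∞: sgn(-65)=−, sgn(-561)=−, so -1.
(a,b)_3: α=4, u≡1; β=5, v≡2 (mod 3); (1|3)=+1, (2|3)=-1; sign (−1)^0·+1^5·-1^4 = +1.
(a,b)_5: α=3, u≡3; β=6, v≡4 (mod 5); (3|5)=-1, (4|5)=+1; sign (−1)^0·-1^6·+1^3 = +1.
(a,b)_11: α=0, u≡4; β=3, v≡4 (mod 11); (4|11)=+1, (4|11)=+1; sign (−1)^0·+1^3·+1^0 = +1.
(a,b)_17: α=2, u≡7; β=3, v≡13 (mod 17); (7|17)=-1, (13|17)=+1; sign (−1)^0·-1^3·+1^2 = -1.
(a,b)_13: α=-1, u≡7; β=0, v≡6 (mod 13); (7|13)=-1, (6|13)=-1; sign (−1)^0·-1^0·-1^-1 = -1.
(a,b)_2: α=6, β=6; u≡7, v≡7 (mod 8); ε(u)ε(v)=1·1, αω(v)=6·0, βω(u)=6·0; sum ≡ 1  ⇒  -1.
Ram(-65, -561) = {2, 13, 17, ∞}; no ℚ_2-point on the conic.

[2, 13, 17, inf]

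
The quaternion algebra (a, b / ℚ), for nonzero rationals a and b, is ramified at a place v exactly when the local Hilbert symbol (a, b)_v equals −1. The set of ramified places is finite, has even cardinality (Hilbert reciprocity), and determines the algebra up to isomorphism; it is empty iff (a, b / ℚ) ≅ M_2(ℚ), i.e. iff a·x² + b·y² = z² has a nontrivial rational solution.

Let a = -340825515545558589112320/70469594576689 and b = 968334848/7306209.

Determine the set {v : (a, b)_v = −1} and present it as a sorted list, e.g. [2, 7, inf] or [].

[2, 3, 5, 31]

(a, b) ≡ (-195, 62) mod (ℚ^×)²; places V = {2, 3, 5, 7, 11, 13, 17, 19, 31, 43, 53, ∞}.
(a,b)_11: α=-6, u≡1; β=0, v≡7 (mod 11); (1|11)=+1, (7|11)=-1; sign (−1)^0·+1^0·-1^-6 = +1.
(a,b)_5: α=1, u≡4; β=0, v≡2 (mod 5); (4|5)=+1, (2|5)=-1; sign (−1)^0·+1^0·-1^1 = -1.
(a,b)_31: α=4, u≡21; β=1, v≡28 (mod 31); (21|31)=-1, (28|31)=+1; sign (−1)^0·-1^1·+1^4 = -1.
(a,b)_3: α=1, u≡1; β=-2, v≡2 (mod 3); (1|3)=+1, (2|3)=-1; sign (−1)^0·+1^-2·-1^1 = -1.
(a,b)_19: α=2, u≡14; β=2, v≡4 (mod 19); (14|19)=-1, (4|19)=+1; sign (−1)^0·-1^2·+1^2 = +1.
(a,b)_17: α=-2, u≡9; β=-2, v≡12 (mod 17); (9|17)=+1, (12|17)=-1; sign (−1)^0·+1^-2·-1^-2 = +1.
(a,b)_∞: sgn(-195)=−, sgn(62)=+, so +1.
(a,b)_43: α=2, u≡33; β=0, v≡18 (mod 43); (33|43)=-1, (18|43)=-1; sign (−1)^0·-1^0·-1^2 = +1.
(a,b)_13: α=3, u≡2; β=2, v≡3 (mod 13); (2|13)=-1, (3|13)=+1; sign (−1)^0·-1^2·+1^3 = +1.
(a,b)_7: α=-2, u≡4; β=0, v≡5 (mod 7); (4|7)=+1, (5|7)=-1; sign (−1)^0·+1^0·-1^-2 = +1.
(a,b)_53: α=-2, u≡46; β=-2, v≡11 (mod 53); (46|53)=+1, (11|53)=+1; sign (−1)^0·+1^-2·+1^-2 = +1.
(a,b)_2: α=24, β=9; u≡5, v≡7 (mod 8); ε(u)ε(v)=0·1, αω(v)=24·0, βω(u)=9·1; sum ≡ 1  ⇒  -1.
Ram(-195, 62) = {2, 3, 5, 31}; no ℚ_2-point on the conic.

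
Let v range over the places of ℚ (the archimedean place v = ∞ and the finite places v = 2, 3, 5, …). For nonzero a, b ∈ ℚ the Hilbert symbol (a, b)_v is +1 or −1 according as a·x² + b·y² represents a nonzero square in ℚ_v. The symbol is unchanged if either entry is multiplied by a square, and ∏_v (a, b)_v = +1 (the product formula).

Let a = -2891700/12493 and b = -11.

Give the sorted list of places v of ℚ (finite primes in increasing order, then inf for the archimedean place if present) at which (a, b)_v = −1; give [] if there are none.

(a, b) ≡ (-4641, -11) mod (ℚ^×)²; places V = {2, 3, 5, 7, 11, 13, 17, 31, ∞}.
(a,b)_17: α=1, u≡16; β=0, v≡6 (mod 17); (16|17)=+1, (6|17)=-1; sign (−1)^0·+1^0·-1^1 = -1.
(a,b)_∞: sgn(-4641)=−, sgn(-11)=−, so -1.
(a,b)_13: α=-1, u≡6; β=0, v≡2 (mod 13); (6|13)=-1, (2|13)=-1; sign (−1)^0·-1^0·-1^-1 = -1.
(a,b)_31: α=-2, u≡8; β=0, v≡20 (mod 31); (8|31)=+1, (20|31)=+1; sign (−1)^0·+1^0·+1^-2 = +1.
(a,b)_3: α=5, u≡1; β=0, v≡1 (mod 3); (1|3)=+1, (1|3)=+1; sign (−1)^0·+1^0·+1^5 = +1.
(a,b)_11: α=0, u≡3; β=1, v≡10 (mod 11); (3|11)=+1, (10|11)=-1; sign (−1)^0·+1^1·-1^0 = +1.
(a,b)_2: α=2, β=0; u≡7, v≡5 (mod 8); ε(u)ε(v)=1·0, αω(v)=2·1, βω(u)=0·0; sum ≡ 0  ⇒  +1.
(a,b)_7: α=1, u≡1; β=0, v≡3 (mod 7); (1|7)=+1, (3|7)=-1; sign (−1)^0·+1^0·-1^1 = -1.
(a,b)_5: α=2, u≡4; β=0, v≡4 (mod 5); (4|5)=+1, (4|5)=+1; sign (−1)^0·+1^0·+1^2 = +1.
(-4641, -11 / ℚ) ramifies at {7, 13, 17, ∞}: a division algebra.

[7, 13, 17, inf]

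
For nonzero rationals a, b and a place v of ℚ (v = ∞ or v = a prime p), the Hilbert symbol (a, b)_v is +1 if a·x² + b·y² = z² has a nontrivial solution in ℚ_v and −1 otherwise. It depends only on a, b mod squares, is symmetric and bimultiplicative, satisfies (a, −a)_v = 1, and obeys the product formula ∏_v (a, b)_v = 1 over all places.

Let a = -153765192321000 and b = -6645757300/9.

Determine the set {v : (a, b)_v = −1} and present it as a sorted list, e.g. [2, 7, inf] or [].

[3, 5, 13, inf]

Mod squares: a ≡ -9690, b ≡ -13. Check v ∈ {∞, 2, 3, 5, 7, 13, 17, 19}.
v=13: a=13^2·(≡5), b=13^1·(≡12) mod 13; (5|13)=-1, (12|13)=+1; (−1)^{2·1·6}·(-1)^1·(+1)^2 = -1.
v=7: a=7^0·(≡6), b=7^2·(≡1) mod 7; (6|7)=-1, (1|7)=+1; (−1)^{0·2·3}·(-1)^2·(+1)^0 = +1.
v=∞: -9690 < 0 and -13 < 0  ⇒  (a,b)_∞ = -1.
v=5: a=5^3·(≡2), b=5^2·(≡2) mod 5; (2|5)=-1, (2|5)=-1; (−1)^{3·2·2}·(-1)^2·(-1)^3 = -1.
v=3: a=3^3·(≡1), b=3^-2·(≡2) mod 3; (1|3)=+1, (2|3)=-1; (−1)^{3·-2·1}·(+1)^-2·(-1)^3 = -1.
v=2: v_2(a)=3, v_2(b)=2; units ≡ 3, 3 (mod 8); ε·ε+αω+βω = 1·1+3·1+2·1 ≡ 0  ⇒  (a,b)_2 = +1.
v=17: a=17^3·(≡15), b=17^2·(≡9) mod 17; (15|17)=+1, (9|17)=+1; (−1)^{3·2·8}·(+1)^2·(+1)^3 = +1.
v=19: a=19^3·(≡3), b=19^2·(≡1) mod 19; (3|19)=-1, (1|19)=+1; (−1)^{3·2·9}·(-1)^2·(+1)^3 = +1.
(-9690, -13 / ℚ) ramifies at {3, 5, 13, ∞}: a division algebra.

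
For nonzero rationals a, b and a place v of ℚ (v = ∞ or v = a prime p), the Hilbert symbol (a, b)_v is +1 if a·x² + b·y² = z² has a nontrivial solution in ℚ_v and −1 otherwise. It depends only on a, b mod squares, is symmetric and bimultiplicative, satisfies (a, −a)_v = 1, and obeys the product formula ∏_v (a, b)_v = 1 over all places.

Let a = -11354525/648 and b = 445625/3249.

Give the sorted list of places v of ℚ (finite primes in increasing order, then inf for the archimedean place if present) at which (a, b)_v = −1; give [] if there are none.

(a, b) ≡ (-18538, 713) mod (ℚ^×)²; places V = {2, 3, 5, 7, 13, 19, 23, 31, ∞}.
(a,b)_13: α=1, u≡10; β=0, v≡2 (mod 13); (10|13)=+1, (2|13)=-1; sign (−1)^0·+1^0·-1^1 = -1.
(a,b)_31: α=1, u≡24; β=1, v≡17 (mod 31); (24|31)=-1, (17|31)=-1; sign (−1)^1·-1^1·-1^1 = -1.
(a,b)_19: α=0, u≡4; β=-2, v≡2 (mod 19); (4|19)=+1, (2|19)=-1; sign (−1)^0·+1^-2·-1^0 = +1.
(a,b)_∞: sgn(-18538)=−, sgn(713)=+, so +1.
(a,b)_23: α=1, u≡5; β=1, v≡13 (mod 23); (5|23)=-1, (13|23)=+1; sign (−1)^1·-1^1·+1^1 = +1.
(a,b)_5: α=2, u≡3; β=4, v≡2 (mod 5); (3|5)=-1, (2|5)=-1; sign (−1)^0·-1^4·-1^2 = +1.
(a,b)_7: α=2, u≡6; β=0, v≡5 (mod 7); (6|7)=-1, (5|7)=-1; sign (−1)^0·-1^0·-1^2 = +1.
(a,b)_3: α=-4, u≡2; β=-2, v≡2 (mod 3); (2|3)=-1, (2|3)=-1; sign (−1)^0·-1^-2·-1^-4 = +1.
(a,b)_2: α=-3, β=0; u≡3, v≡1 (mod 8); ε(u)ε(v)=1·0, αω(v)=-3·0, βω(u)=0·1; sum ≡ 0  ⇒  +1.
Ram(-18538, 713) = {13, 31}; no ℚ_13-point on the conic.

[13, 31]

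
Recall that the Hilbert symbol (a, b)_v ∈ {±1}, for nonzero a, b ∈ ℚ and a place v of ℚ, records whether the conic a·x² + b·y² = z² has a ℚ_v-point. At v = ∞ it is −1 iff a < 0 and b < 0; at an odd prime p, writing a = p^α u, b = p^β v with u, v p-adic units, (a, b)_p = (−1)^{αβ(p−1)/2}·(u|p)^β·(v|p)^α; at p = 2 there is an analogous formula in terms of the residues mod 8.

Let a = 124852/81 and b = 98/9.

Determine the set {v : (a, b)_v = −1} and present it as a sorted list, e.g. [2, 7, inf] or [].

(a, b) ≡ (13, 2) mod (ℚ^×)²; places V = {2, 3, 7, 13, ∞}.
(a,b)_∞: sgn(13)=+, sgn(2)=+, so +1.
(a,b)_2: α=2, β=1; u≡5, v≡1 (mod 8); ε(u)ε(v)=0·0, αω(v)=2·0, βω(u)=1·1; sum ≡ 1  ⇒  -1.
(a,b)_3: α=-4, u≡1; β=-2, v≡2 (mod 3); (1|3)=+1, (2|3)=-1; sign (−1)^0·+1^-2·-1^-4 = +1.
(a,b)_7: α=4, u≡6; β=2, v≡1 (mod 7); (6|7)=-1, (1|7)=+1; sign (−1)^0·-1^2·+1^4 = +1.
(a,b)_13: α=1, u≡12; β=0, v≡8 (mod 13); (12|13)=+1, (8|13)=-1; sign (−1)^0·+1^0·-1^1 = -1.
|Ram(13, 2)| = 2, even; anisotropic at {2, 13}.

[2, 13]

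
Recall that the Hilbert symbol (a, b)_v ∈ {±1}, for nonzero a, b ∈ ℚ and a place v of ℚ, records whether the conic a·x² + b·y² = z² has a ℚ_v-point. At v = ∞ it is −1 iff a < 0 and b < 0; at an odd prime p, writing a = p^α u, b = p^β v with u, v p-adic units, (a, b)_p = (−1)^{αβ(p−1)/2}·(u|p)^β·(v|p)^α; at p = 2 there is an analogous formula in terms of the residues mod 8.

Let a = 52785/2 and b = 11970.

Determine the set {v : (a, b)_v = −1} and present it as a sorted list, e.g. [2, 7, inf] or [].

[7, 23]

(a, b) ≡ (11730, 1330) mod (ℚ^×)²; places V = {2, 3, 5, 7, 17, 19, 23, ∞}.
(a,b)_23: α=1, u≡9; β=0, v≡10 (mod 23); (9|23)=+1, (10|23)=-1; sign (−1)^0·+1^0·-1^1 = -1.
(a,b)_5: α=1, u≡1; β=1, v≡4 (mod 5); (1|5)=+1, (4|5)=+1; sign (−1)^0·+1^1·+1^1 = +1.
(a,b)_7: α=0, u≡6; β=1, v≡2 (mod 7); (6|7)=-1, (2|7)=+1; sign (−1)^0·-1^1·+1^0 = -1.
(a,b)_17: α=1, u≡14; β=0, v≡2 (mod 17); (14|17)=-1, (2|17)=+1; sign (−1)^0·-1^0·+1^1 = +1.
(a,b)_∞: sgn(11730)=+, sgn(1330)=+, so +1.
(a,b)_19: α=0, u≡11; β=1, v≡3 (mod 19); (11|19)=+1, (3|19)=-1; sign (−1)^0·+1^1·-1^0 = +1.
(a,b)_3: α=3, u≡1; β=2, v≡1 (mod 3); (1|3)=+1, (1|3)=+1; sign (−1)^0·+1^2·+1^3 = +1.
(a,b)_2: α=-1, β=1; u≡1, v≡1 (mod 8); ε(u)ε(v)=0·0, αω(v)=-1·0, βω(u)=1·0; sum ≡ 0  ⇒  +1.
Ram(11730, 1330) = {7, 23}; no ℚ_7-point on the conic.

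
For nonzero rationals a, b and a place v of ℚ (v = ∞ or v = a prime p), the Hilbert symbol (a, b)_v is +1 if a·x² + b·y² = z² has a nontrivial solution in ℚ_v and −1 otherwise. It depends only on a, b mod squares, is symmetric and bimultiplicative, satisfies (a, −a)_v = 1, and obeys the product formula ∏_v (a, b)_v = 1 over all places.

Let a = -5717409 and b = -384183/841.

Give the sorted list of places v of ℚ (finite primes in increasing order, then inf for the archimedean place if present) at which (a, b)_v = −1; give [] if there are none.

[17, 41, 43, inf]

Mod squares: a ≡ -5717409, b ≡ -527. Check v ∈ {∞, 2, 3, 17, 23, 29, 31, 41, 43, 47}.
v=3: a=3^1·(≡1), b=3^6·(≡1) mod 3; (1|3)=+1, (1|3)=+1; (−1)^{1·6·1}·(+1)^6·(+1)^1 = +1.
v=23: a=23^1·(≡1), b=23^0·(≡6) mod 23; (1|23)=+1, (6|23)=+1; (−1)^{1·0·11}·(+1)^0·(+1)^1 = +1.
v=31: a=31^0·(≡14), b=31^1·(≡25) mod 31; (14|31)=+1, (25|31)=+1; (−1)^{0·1·15}·(+1)^1·(+1)^0 = +1.
v=41: a=41^1·(≡33), b=41^0·(≡15) mod 41; (33|41)=+1, (15|41)=-1; (−1)^{1·0·20}·(+1)^0·(-1)^1 = -1.
v=29: a=29^0·(≡28), b=29^-2·(≡9) mod 29; (28|29)=+1, (9|29)=+1; (−1)^{0·-2·14}·(+1)^-2·(+1)^0 = +1.
v=17: a=17^0·(≡14), b=17^1·(≡12) mod 17; (14|17)=-1, (12|17)=-1; (−1)^{0·1·8}·(-1)^1·(-1)^0 = -1.
v=2: v_2(a)=0, v_2(b)=0; units ≡ 7, 1 (mod 8); ε·ε+αω+βω = 1·0+0·0+0·0 ≡ 0  ⇒  (a,b)_2 = +1.
v=43: a=43^1·(≡36), b=43^0·(≡26) mod 43; (36|43)=+1, (26|43)=-1; (−1)^{1·0·21}·(+1)^0·(-1)^1 = -1.
v=47: a=47^1·(≡36), b=47^0·(≡1) mod 47; (36|47)=+1, (1|47)=+1; (−1)^{1·0·23}·(+1)^0·(+1)^1 = +1.
v=∞: -5717409 < 0 and -527 < 0  ⇒  (a,b)_∞ = -1.
|Ram(-5717409, -527)| = 4, even; anisotropic at {17, 41, 43, ∞}.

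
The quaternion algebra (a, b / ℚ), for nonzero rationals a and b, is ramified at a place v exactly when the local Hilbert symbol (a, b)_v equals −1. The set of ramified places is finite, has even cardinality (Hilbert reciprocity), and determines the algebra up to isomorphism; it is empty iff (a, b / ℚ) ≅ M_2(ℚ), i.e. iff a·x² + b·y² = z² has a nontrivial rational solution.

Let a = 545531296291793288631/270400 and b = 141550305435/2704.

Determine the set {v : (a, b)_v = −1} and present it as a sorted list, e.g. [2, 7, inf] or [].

[2, 3, 29, 31]

(a, b) ≡ (119, 1604715) mod (ℚ^×)²; places V = {2, 3, 5, 7, 11, 13, 17, 29, 31, ∞}.
(a,b)_2: α=-6, β=-4; u≡7, v≡3 (mod 8); ε(u)ε(v)=1·1, αω(v)=-6·1, βω(u)=-4·0; sum ≡ 1  ⇒  -1.
(a,b)_7: α=1, u≡6; β=1, v≡2 (mod 7); (6|7)=-1, (2|7)=+1; sign (−1)^1·-1^1·+1^1 = +1.
(a,b)_∞: sgn(119)=+, sgn(1604715)=+, so +1.
(a,b)_31: α=2, u≡22; β=1, v≡21 (mod 31); (22|31)=-1, (21|31)=-1; sign (−1)^0·-1^1·-1^2 = -1.
(a,b)_17: α=1, u≡6; β=1, v≡7 (mod 17); (6|17)=-1, (7|17)=-1; sign (−1)^0·-1^1·-1^1 = +1.
(a,b)_3: α=18, u≡2; β=7, v≡2 (mod 3); (2|3)=-1, (2|3)=-1; sign (−1)^0·-1^7·-1^18 = -1.
(a,b)_13: α=-2, u≡11; β=-2, v≡2 (mod 13); (11|13)=-1, (2|13)=-1; sign (−1)^0·-1^-2·-1^-2 = +1.
(a,b)_5: α=-2, u≡1; β=1, v≡3 (mod 5); (1|5)=+1, (3|5)=-1; sign (−1)^0·+1^1·-1^-2 = +1.
(a,b)_29: α=2, u≡15; β=1, v≡21 (mod 29); (15|29)=-1, (21|29)=-1; sign (−1)^0·-1^1·-1^2 = -1.
(a,b)_11: α=4, u≡1; β=2, v≡8 (mod 11); (1|11)=+1, (8|11)=-1; sign (−1)^0·+1^2·-1^4 = +1.
Ram(119, 1604715) = {2, 3, 29, 31}; no ℚ_2-point on the conic.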